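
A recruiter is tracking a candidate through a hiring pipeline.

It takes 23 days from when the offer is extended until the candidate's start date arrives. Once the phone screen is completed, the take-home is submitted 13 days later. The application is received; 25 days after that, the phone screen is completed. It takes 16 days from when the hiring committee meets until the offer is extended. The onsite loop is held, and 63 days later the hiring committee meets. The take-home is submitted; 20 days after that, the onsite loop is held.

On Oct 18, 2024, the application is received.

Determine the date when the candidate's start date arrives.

The application is received: Oct 18, 2024.
The phone screen is completed: Oct 18, 2024 + 25 days = Nov 12, 2024.
The take-home is submitted: Nov 12, 2024 + 13 days = Nov 25, 2024.
The onsite loop is held: Nov 25, 2024 + 20 days = Dec 15, 2024.
The hiring committee meets: Dec 15, 2024 + 63 days = Feb 16, 2025.
The offer is extended: Feb 16, 2025 + 16 days = Mar 4, 2025.
The candidate's start date arrives: Mar 4, 2025 + 23 days = Mar 27, 2025.

Mar 27, 2025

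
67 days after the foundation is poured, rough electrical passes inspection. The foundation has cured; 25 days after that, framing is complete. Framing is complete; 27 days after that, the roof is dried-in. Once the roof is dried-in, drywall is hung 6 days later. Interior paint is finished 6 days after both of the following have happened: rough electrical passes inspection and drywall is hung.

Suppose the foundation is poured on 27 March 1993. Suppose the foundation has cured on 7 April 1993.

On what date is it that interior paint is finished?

The foundation is poured: Mar 27, 1993.
Rough electrical passes inspection: Mar 27, 1993 + 67 days = Jun 2, 1993.
The foundation has cured: Apr 7, 1993.
Framing is complete: Apr 7, 1993 + 25 days = May 2, 1993.
The roof is dried-in: May 2, 1993 + 27 days = May 29, 1993.
Drywall is hung: May 29, 1993 + 6 days = Jun 4, 1993.
Both prerequisites met — rough electrical passes inspection (Jun 2, 1993), drywall is hung (Jun 4, 1993); the later is Jun 4, 1993.
Interior paint is finished: Jun 4, 1993 + 6 days = Jun 10, 1993.

10 June 1993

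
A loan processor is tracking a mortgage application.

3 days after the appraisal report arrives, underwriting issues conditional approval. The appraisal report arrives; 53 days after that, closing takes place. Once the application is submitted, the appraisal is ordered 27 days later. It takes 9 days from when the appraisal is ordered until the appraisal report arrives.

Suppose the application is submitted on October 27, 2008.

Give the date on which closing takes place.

January 24, 2009

The application is submitted: Oct 27, 2008.
The appraisal is ordered: Oct 27, 2008 + 27 days = Nov 23, 2008.
The appraisal report arrives: Nov 23, 2008 + 9 days = Dec 2, 2008.
Closing takes place: Dec 2, 2008 + 53 days = Jan 24, 2009.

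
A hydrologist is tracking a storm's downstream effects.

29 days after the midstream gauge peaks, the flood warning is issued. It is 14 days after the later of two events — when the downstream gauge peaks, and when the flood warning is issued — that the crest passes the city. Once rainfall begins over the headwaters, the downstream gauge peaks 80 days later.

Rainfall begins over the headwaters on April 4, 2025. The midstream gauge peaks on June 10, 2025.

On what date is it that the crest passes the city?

July 23, 2025

Rainfall begins over the headwaters: Apr 4, 2025.
The downstream gauge peaks: Apr 4, 2025 + 80 days = Jun 23, 2025.
The midstream gauge peaks: Jun 10, 2025.
The flood warning is issued: Jun 10, 2025 + 29 days = Jul 9, 2025.
Both prerequisites met — the downstream gauge peaks (Jun 23, 2025), the flood warning is issued (Jul 9, 2025); the later is Jul 9, 2025.
The crest passes the city: Jul 9, 2025 + 14 days = Jul 23, 2025.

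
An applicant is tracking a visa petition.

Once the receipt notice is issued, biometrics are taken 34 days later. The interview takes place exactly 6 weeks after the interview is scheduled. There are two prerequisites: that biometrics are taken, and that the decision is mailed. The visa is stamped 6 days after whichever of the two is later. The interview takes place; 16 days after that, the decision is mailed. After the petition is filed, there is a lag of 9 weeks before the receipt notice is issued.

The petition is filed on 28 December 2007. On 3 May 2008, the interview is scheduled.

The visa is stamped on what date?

The petition is filed: Dec 28, 2007.
The receipt notice is issued: Dec 28, 2007 + 9 weeks = Feb 29, 2008.
Biometrics are taken: Feb 29, 2008 + 34 days = Apr 3, 2008.
The interview is scheduled: May 3, 2008.
The interview takes place: May 3, 2008 + 6 weeks = Jun 14, 2008.
The decision is mailed: Jun 14, 2008 + 16 days = Jun 30, 2008.
Both prerequisites met — biometrics are taken (Apr 3, 2008), the decision is mailed (Jun 30, 2008); the later is Jun 30, 2008.
The visa is stamped: Jun 30, 2008 + 6 days = Jul 6, 2008.

6 July 2008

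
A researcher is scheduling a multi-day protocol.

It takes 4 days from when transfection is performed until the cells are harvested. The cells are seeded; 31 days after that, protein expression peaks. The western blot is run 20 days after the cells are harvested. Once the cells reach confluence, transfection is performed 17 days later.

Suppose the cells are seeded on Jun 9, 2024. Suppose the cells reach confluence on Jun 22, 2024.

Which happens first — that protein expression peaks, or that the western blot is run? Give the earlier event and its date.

The cells are seeded: Jun 9, 2024.
Protein expression peaks: Jun 9, 2024 + 31 days = Jul 10, 2024.
The cells reach confluence: Jun 22, 2024.
Transfection is performed: Jun 22, 2024 + 17 days = Jul 9, 2024.
The cells are harvested: Jul 9, 2024 + 4 days = Jul 13, 2024.
The western blot is run: Jul 13, 2024 + 20 days = Aug 2, 2024.
Comparing: protein expression peaks on Jul 10, 2024 vs the western blot is run on Aug 2, 2024. Earlier: protein expression peaks.

Protein expression peaks — Jul 10, 2024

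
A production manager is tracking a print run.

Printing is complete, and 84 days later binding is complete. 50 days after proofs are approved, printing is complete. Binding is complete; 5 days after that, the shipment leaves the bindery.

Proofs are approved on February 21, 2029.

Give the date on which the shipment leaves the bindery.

July 10, 2029

Proofs are approved: Feb 21, 2029.
Printing is complete: Feb 21, 2029 + 50 days = Apr 12, 2029.
Binding is complete: Apr 12, 2029 + 84 days = Jul 5, 2029.
The shipment leaves the bindery: Jul 5, 2029 + 5 days = Jul 10, 2029.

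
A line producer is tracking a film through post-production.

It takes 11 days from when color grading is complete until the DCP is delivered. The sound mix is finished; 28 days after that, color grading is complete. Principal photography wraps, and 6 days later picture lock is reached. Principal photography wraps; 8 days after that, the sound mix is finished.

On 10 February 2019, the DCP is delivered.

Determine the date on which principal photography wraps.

25 December 2018

The DCP is delivered: Feb 10, 2019.
Color grading is complete: Feb 10, 2019 − 11 days = Jan 30, 2019.
The sound mix is finished: Jan 30, 2019 − 28 days = Jan 2, 2019.
Principal photography wraps: Jan 2, 2019 − 8 days = Dec 25, 2018.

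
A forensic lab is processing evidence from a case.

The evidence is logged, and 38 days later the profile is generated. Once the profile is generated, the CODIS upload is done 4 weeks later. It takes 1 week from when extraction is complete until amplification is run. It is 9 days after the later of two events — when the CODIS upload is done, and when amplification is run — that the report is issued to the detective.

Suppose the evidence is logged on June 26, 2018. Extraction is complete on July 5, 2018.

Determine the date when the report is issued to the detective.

The evidence is logged: Jun 26, 2018.
The profile is generated: Jun 26, 2018 + 38 days = Aug 3, 2018.
The CODIS upload is done: Aug 3, 2018 + 4 weeks = Aug 31, 2018.
Extraction is complete: Jul 5, 2018.
Amplification is run: Jul 5, 2018 + 1 week = Jul 12, 2018.
Both prerequisites met — the CODIS upload is done (Aug 31, 2018), amplification is run (Jul 12, 2018); the later is Aug 31, 2018.
The report is issued to the detective: Aug 31, 2018 + 9 days = Sep 9, 2018.

September 9, 2018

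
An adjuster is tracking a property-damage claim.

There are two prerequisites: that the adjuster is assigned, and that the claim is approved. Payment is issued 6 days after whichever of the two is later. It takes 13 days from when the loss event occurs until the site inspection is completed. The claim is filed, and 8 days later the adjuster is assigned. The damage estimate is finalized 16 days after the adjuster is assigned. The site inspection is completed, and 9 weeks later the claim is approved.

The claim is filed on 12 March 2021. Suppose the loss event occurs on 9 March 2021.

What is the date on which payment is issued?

30 May 2021

The claim is filed: Mar 12, 2021.
The adjuster is assigned: Mar 12, 2021 + 8 days = Mar 20, 2021.
The loss event occurs: Mar 9, 2021.
The site inspection is completed: Mar 9, 2021 + 13 days = Mar 22, 2021.
The claim is approved: Mar 22, 2021 + 9 weeks = May 24, 2021.
Both prerequisites met — the adjuster is assigned (Mar 20, 2021), the claim is approved (May 24, 2021); the later is May 24, 2021.
Payment is issued: May 24, 2021 + 6 days = May 30, 2021.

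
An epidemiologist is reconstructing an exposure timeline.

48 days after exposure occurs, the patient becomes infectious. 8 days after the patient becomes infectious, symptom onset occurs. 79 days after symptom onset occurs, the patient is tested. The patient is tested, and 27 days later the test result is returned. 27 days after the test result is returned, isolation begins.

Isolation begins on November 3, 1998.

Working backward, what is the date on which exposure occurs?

Isolation begins: Nov 3, 1998.
The test result is returned: Nov 3, 1998 − 27 days = Oct 7, 1998.
The patient is tested: Oct 7, 1998 − 27 days = Sep 10, 1998.
Symptom onset occurs: Sep 10, 1998 − 79 days = Jun 23, 1998.
The patient becomes infectious: Jun 23, 1998 − 8 days = Jun 15, 1998.
Exposure occurs: Jun 15, 1998 − 48 days = Apr 28, 1998.

April 28, 1998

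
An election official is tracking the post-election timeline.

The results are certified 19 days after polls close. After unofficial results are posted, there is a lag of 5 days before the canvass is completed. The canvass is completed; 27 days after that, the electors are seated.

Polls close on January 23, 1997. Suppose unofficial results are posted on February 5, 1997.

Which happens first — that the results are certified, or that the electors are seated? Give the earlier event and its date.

Polls close: Jan 23, 1997.
The results are certified: Jan 23, 1997 + 19 days = Feb 11, 1997.
Unofficial results are posted: Feb 5, 1997.
The canvass is completed: Feb 5, 1997 + 5 days = Feb 10, 1997.
The electors are seated: Feb 10, 1997 + 27 days = Mar 9, 1997.
Comparing: the results are certified on Feb 11, 1997 vs the electors are seated on Mar 9, 1997. Earlier: the results are certified.

The results are certified — February 11, 1997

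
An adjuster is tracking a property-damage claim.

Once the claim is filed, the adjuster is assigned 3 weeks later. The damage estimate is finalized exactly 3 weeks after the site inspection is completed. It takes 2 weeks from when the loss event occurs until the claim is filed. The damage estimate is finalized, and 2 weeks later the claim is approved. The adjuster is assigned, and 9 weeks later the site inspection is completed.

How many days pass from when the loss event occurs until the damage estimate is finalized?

119 days

Causal path: the loss event occurs → the claim is filed → the adjuster is assigned → the site inspection is completed → the damage estimate is finalized.
Total delay along the path: 2 + 3 + 9 + 3 weeks = 17 weeks = 119 days.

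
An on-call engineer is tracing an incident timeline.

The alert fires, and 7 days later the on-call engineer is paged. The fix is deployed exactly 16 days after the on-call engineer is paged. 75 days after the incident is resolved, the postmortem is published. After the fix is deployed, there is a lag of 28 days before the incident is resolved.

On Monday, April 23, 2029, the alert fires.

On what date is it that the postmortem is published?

The alert fires: Apr 23, 2029.
The on-call engineer is paged: Apr 23, 2029 + 7 days = Apr 30, 2029.
The fix is deployed: Apr 30, 2029 + 16 days = May 16, 2029.
The incident is resolved: May 16, 2029 + 28 days = Jun 13, 2029.
The postmortem is published: Jun 13, 2029 + 75 days = Aug 27, 2029.

Monday, August 27, 2029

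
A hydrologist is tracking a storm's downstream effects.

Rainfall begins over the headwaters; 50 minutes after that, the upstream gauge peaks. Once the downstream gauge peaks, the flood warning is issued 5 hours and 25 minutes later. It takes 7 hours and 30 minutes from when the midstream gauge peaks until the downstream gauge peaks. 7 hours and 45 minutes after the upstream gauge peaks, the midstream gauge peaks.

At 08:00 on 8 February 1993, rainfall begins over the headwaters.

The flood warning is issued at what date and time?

Rainfall begins over the headwaters: 08:00 Feb 8, 1993.
The upstream gauge peaks: 08:00 Feb 8, 1993 + 50m = 08:50 Feb 8, 1993.
The midstream gauge peaks: 08:50 Feb 8, 1993 + 7h45m = 16:35 Feb 8, 1993.
The downstream gauge peaks: 16:35 Feb 8, 1993 + 7h30m = 00:05 Feb 9, 1993.
The flood warning is issued: 00:05 Feb 9, 1993 + 5h25m = 05:30 Feb 9, 1993.

05:30 on 9 February 1993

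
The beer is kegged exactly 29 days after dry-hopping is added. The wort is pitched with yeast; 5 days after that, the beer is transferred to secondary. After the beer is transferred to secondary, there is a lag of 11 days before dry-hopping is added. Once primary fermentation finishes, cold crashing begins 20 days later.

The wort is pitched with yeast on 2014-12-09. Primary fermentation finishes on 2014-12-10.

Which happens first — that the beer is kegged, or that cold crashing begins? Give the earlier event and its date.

The wort is pitched with yeast: Dec 9, 2014.
The beer is transferred to secondary: Dec 9, 2014 + 5 days = Dec 14, 2014.
Dry-hopping is added: Dec 14, 2014 + 11 days = Dec 25, 2014.
The beer is kegged: Dec 25, 2014 + 29 days = Jan 23, 2015.
Primary fermentation finishes: Dec 10, 2014.
Cold crashing begins: Dec 10, 2014 + 20 days = Dec 30, 2014.
Comparing: the beer is kegged on Jan 23, 2015 vs cold crashing begins on Dec 30, 2014. Earlier: cold crashing begins.

Cold crashing begins — 2014-12-30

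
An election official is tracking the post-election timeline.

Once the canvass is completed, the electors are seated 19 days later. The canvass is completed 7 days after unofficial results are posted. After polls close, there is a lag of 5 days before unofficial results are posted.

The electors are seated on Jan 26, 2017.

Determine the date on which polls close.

Dec 26, 2016

The electors are seated: Jan 26, 2017.
The canvass is completed: Jan 26, 2017 − 19 days = Jan 7, 2017.
Unofficial results are posted: Jan 7, 2017 − 7 days = Dec 31, 2016.
Polls close: Dec 31, 2016 − 5 days = Dec 26, 2016.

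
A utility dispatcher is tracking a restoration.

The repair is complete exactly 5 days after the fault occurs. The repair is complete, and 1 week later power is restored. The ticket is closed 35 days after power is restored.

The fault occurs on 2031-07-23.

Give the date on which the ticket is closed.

2031-09-08

The fault occurs: Jul 23, 2031.
The repair is complete: Jul 23, 2031 + 5 days = Jul 28, 2031.
Power is restored: Jul 28, 2031 + 1 week = Aug 4, 2031.
The ticket is closed: Aug 4, 2031 + 35 days = Sep 8, 2031.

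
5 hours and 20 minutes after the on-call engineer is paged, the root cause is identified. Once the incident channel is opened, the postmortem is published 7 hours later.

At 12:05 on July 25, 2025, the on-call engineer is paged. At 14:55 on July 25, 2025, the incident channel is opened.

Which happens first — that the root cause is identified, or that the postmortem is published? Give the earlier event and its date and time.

The root cause is identified — 17:25 on July 25, 2025

The on-call engineer is paged: 12:05 Jul 25, 2025.
The root cause is identified: 12:05 Jul 25, 2025 + 5h20m = 17:25 Jul 25, 2025.
The incident channel is opened: 14:55 Jul 25, 2025.
The postmortem is published: 14:55 Jul 25, 2025 + 7h = 21:55 Jul 25, 2025.
Comparing: the root cause is identified at 17:25 Jul 25, 2025 vs the postmortem is published at 21:55 Jul 25, 2025. Earlier: the root cause is identified.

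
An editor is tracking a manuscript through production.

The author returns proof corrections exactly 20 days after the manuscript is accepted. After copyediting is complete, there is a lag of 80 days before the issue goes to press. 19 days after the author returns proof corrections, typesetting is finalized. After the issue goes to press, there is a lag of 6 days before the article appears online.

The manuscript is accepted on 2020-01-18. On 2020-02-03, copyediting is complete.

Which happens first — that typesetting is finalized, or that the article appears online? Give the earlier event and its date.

Typesetting is finalized — 2020-02-26

The manuscript is accepted: Jan 18, 2020.
The author returns proof corrections: Jan 18, 2020 + 20 days = Feb 7, 2020.
Typesetting is finalized: Feb 7, 2020 + 19 days = Feb 26, 2020.
Copyediting is complete: Feb 3, 2020.
The issue goes to press: Feb 3, 2020 + 80 days = Apr 23, 2020.
The article appears online: Apr 23, 2020 + 6 days = Apr 29, 2020.
Comparing: typesetting is finalized on Feb 26, 2020 vs the article appears online on Apr 29, 2020. Earlier: typesetting is finalized.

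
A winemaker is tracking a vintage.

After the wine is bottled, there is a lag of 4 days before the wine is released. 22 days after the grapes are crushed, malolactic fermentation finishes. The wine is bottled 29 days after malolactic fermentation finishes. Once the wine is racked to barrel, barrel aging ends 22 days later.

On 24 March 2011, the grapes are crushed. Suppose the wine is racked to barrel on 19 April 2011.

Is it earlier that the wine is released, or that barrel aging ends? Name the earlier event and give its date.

Barrel aging ends — 11 May 2011

The grapes are crushed: Mar 24, 2011.
Malolactic fermentation finishes: Mar 24, 2011 + 22 days = Apr 15, 2011.
The wine is bottled: Apr 15, 2011 + 29 days = May 14, 2011.
The wine is released: May 14, 2011 + 4 days = May 18, 2011.
The wine is racked to barrel: Apr 19, 2011.
Barrel aging ends: Apr 19, 2011 + 22 days = May 11, 2011.
Comparing: the wine is released on May 18, 2011 vs barrel aging ends on May 11, 2011. Earlier: barrel aging ends.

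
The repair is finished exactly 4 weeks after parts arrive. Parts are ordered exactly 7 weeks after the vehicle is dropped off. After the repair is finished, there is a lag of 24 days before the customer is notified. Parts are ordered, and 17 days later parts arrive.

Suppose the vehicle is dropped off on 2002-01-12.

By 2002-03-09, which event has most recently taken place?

The vehicle is dropped off: Jan 12, 2002.
Parts are ordered: Jan 12, 2002 + 7 weeks = Mar 2, 2002.
Parts arrive: Mar 2, 2002 + 17 days = Mar 19, 2002.
The repair is finished: Mar 19, 2002 + 4 weeks = Apr 16, 2002.
The customer is notified: Apr 16, 2002 + 24 days = May 10, 2002.
Mar 9, 2002 falls between when parts are ordered (Mar 2, 2002) and when parts arrive (Mar 19, 2002).

Parts are ordered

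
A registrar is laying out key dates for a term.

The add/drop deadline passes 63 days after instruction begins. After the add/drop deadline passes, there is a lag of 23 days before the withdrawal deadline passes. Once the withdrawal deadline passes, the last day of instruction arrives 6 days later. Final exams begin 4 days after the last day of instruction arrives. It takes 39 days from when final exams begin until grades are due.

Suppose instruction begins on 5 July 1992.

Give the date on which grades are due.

17 November 1992

Instruction begins: Jul 5, 1992.
The add/drop deadline passes: Jul 5, 1992 + 63 days = Sep 6, 1992.
The withdrawal deadline passes: Sep 6, 1992 + 23 days = Sep 29, 1992.
The last day of instruction arrives: Sep 29, 1992 + 6 days = Oct 5, 1992.
Final exams begin: Oct 5, 1992 + 4 days = Oct 9, 1992.
Grades are due: Oct 9, 1992 + 39 days = Nov 17, 1992.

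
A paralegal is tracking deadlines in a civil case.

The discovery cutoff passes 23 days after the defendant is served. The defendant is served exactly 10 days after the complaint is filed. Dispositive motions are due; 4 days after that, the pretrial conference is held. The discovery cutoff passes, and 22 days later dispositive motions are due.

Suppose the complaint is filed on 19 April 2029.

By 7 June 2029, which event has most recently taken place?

The discovery cutoff passes

The complaint is filed: Apr 19, 2029.
The defendant is served: Apr 19, 2029 + 10 days = Apr 29, 2029.
The discovery cutoff passes: Apr 29, 2029 + 23 days = May 22, 2029.
Dispositive motions are due: May 22, 2029 + 22 days = Jun 13, 2029.
The pretrial conference is held: Jun 13, 2029 + 4 days = Jun 17, 2029.
Jun 7, 2029 falls between when the discovery cutoff passes (May 22, 2029) and when dispositive motions are due (Jun 13, 2029).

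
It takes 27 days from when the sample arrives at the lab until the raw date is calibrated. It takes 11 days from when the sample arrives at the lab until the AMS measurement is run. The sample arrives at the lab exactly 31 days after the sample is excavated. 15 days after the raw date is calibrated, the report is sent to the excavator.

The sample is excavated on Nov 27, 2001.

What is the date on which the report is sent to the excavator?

Feb 8, 2002

The sample is excavated: Nov 27, 2001.
The sample arrives at the lab: Nov 27, 2001 + 31 days = Dec 28, 2001.
The raw date is calibrated: Dec 28, 2001 + 27 days = Jan 24, 2002.
The report is sent to the excavator: Jan 24, 2002 + 15 days = Feb 8, 2002.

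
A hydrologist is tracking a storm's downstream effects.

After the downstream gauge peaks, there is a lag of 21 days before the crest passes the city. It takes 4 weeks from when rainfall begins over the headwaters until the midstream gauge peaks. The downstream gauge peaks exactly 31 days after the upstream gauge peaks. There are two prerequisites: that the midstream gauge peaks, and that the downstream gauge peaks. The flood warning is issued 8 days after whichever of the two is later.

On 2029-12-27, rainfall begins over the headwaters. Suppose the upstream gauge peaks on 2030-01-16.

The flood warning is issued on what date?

Rainfall begins over the headwaters: Dec 27, 2029.
The midstream gauge peaks: Dec 27, 2029 + 4 weeks = Jan 24, 2030.
The upstream gauge peaks: Jan 16, 2030.
The downstream gauge peaks: Jan 16, 2030 + 31 days = Feb 16, 2030.
Both prerequisites met — the midstream gauge peaks (Jan 24, 2030), the downstream gauge peaks (Feb 16, 2030); the later is Feb 16, 2030.
The flood warning is issued: Feb 16, 2030 + 8 days = Feb 24, 2030.

2030-02-24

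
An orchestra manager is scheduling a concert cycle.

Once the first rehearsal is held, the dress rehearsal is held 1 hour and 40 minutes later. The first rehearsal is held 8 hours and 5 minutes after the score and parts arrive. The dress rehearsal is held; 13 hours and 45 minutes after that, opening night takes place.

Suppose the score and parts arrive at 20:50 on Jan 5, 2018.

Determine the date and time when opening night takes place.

The score and parts arrive: 20:50 Jan 5, 2018.
The first rehearsal is held: 20:50 Jan 5, 2018 + 8h05m = 04:55 Jan 6, 2018.
The dress rehearsal is held: 04:55 Jan 6, 2018 + 1h40m = 06:35 Jan 6, 2018.
Opening night takes place: 06:35 Jan 6, 2018 + 13h45m = 20:20 Jan 6, 2018.

20:20 on Jan 6, 2018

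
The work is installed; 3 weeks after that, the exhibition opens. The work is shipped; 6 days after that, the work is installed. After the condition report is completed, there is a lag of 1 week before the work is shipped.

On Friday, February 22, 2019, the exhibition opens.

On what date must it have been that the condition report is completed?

The exhibition opens: Feb 22, 2019.
The work is installed: Feb 22, 2019 − 3 weeks = Feb 1, 2019.
The work is shipped: Feb 1, 2019 − 6 days = Jan 26, 2019.
The condition report is completed: Jan 26, 2019 − 1 week = Jan 19, 2019.

Saturday, January 19, 2019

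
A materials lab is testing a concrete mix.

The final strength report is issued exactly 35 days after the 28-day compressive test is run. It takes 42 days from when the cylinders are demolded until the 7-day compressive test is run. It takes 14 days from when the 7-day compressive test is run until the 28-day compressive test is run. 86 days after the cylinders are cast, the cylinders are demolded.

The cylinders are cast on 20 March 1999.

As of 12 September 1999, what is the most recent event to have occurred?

The 28-day compressive test is run

The cylinders are cast: Mar 20, 1999.
The cylinders are demolded: Mar 20, 1999 + 86 days = Jun 14, 1999.
The 7-day compressive test is run: Jun 14, 1999 + 42 days = Jul 26, 1999.
The 28-day compressive test is run: Jul 26, 1999 + 14 days = Aug 9, 1999.
The final strength report is issued: Aug 9, 1999 + 35 days = Sep 13, 1999.
Sep 12, 1999 falls between when the 28-day compressive test is run (Aug 9, 1999) and when the final strength report is issued (Sep 13, 1999).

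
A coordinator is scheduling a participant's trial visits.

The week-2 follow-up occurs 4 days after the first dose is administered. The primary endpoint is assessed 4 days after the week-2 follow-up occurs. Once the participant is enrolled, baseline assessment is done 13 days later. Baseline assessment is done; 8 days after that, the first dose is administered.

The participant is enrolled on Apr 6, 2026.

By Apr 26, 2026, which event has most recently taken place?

The participant is enrolled: Apr 6, 2026.
Baseline assessment is done: Apr 6, 2026 + 13 days = Apr 19, 2026.
The first dose is administered: Apr 19, 2026 + 8 days = Apr 27, 2026.
The week-2 follow-up occurs: Apr 27, 2026 + 4 days = May 1, 2026.
The primary endpoint is assessed: May 1, 2026 + 4 days = May 5, 2026.
Apr 26, 2026 falls between when baseline assessment is done (Apr 19, 2026) and when the first dose is administered (Apr 27, 2026).

Baseline assessment is done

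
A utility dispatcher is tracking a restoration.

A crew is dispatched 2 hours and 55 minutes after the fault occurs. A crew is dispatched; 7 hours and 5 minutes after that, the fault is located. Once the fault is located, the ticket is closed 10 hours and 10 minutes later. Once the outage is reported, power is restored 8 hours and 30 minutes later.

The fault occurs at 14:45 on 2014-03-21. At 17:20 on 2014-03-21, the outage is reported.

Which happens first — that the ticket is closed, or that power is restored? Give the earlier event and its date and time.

Power is restored — 01:50 on 2014-03-22

The fault occurs: 14:45 Mar 21, 2014.
A crew is dispatched: 14:45 Mar 21, 2014 + 2h55m = 17:40 Mar 21, 2014.
The fault is located: 17:40 Mar 21, 2014 + 7h05m = 00:45 Mar 22, 2014.
The ticket is closed: 00:45 Mar 22, 2014 + 10h10m = 10:55 Mar 22, 2014.
The outage is reported: 17:20 Mar 21, 2014.
Power is restored: 17:20 Mar 21, 2014 + 8h30m = 01:50 Mar 22, 2014.
Comparing: the ticket is closed at 10:55 Mar 22, 2014 vs power is restored at 01:50 Mar 22, 2014. Earlier: power is restored.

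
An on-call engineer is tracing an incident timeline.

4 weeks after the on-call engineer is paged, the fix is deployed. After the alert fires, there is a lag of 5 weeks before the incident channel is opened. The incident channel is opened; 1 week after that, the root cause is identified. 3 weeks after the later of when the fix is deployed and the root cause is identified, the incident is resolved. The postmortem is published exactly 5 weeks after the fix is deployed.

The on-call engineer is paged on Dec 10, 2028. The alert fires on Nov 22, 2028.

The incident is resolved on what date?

Jan 28, 2029

The on-call engineer is paged: Dec 10, 2028.
The fix is deployed: Dec 10, 2028 + 4 weeks = Jan 7, 2029.
The alert fires: Nov 22, 2028.
The incident channel is opened: Nov 22, 2028 + 5 weeks = Dec 27, 2028.
The root cause is identified: Dec 27, 2028 + 1 week = Jan 3, 2029.
Both prerequisites met — the fix is deployed (Jan 7, 2029), the root cause is identified (Jan 3, 2029); the later is Jan 7, 2029.
The incident is resolved: Jan 7, 2029 + 3 weeks = Jan 28, 2029.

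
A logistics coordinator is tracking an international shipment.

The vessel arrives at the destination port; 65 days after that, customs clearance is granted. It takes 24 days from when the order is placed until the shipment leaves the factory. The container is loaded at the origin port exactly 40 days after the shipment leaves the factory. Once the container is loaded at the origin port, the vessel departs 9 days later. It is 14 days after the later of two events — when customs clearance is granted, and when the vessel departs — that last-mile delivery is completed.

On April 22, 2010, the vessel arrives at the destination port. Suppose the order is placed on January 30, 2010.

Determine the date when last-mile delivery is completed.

The vessel arrives at the destination port: Apr 22, 2010.
Customs clearance is granted: Apr 22, 2010 + 65 days = Jun 26, 2010.
The order is placed: Jan 30, 2010.
The shipment leaves the factory: Jan 30, 2010 + 24 days = Feb 23, 2010.
The container is loaded at the origin port: Feb 23, 2010 + 40 days = Apr 4, 2010.
The vessel departs: Apr 4, 2010 + 9 days = Apr 13, 2010.
Both prerequisites met — customs clearance is granted (Jun 26, 2010), the vessel departs (Apr 13, 2010); the later is Jun 26, 2010.
Last-mile delivery is completed: Jun 26, 2010 + 14 days = Jul 10, 2010.

July 10, 2010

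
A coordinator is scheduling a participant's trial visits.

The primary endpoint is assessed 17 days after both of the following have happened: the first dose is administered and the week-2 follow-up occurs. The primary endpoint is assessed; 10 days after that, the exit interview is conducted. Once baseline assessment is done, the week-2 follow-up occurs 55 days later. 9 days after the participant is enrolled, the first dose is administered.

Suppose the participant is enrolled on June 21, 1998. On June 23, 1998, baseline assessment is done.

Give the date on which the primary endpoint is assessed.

The participant is enrolled: Jun 21, 1998.
The first dose is administered: Jun 21, 1998 + 9 days = Jun 30, 1998.
Baseline assessment is done: Jun 23, 1998.
The week-2 follow-up occurs: Jun 23, 1998 + 55 days = Aug 17, 1998.
Both prerequisites met — the first dose is administered (Jun 30, 1998), the week-2 follow-up occurs (Aug 17, 1998); the later is Aug 17, 1998.
The primary endpoint is assessed: Aug 17, 1998 + 17 days = Sep 3, 1998.

September 3, 1998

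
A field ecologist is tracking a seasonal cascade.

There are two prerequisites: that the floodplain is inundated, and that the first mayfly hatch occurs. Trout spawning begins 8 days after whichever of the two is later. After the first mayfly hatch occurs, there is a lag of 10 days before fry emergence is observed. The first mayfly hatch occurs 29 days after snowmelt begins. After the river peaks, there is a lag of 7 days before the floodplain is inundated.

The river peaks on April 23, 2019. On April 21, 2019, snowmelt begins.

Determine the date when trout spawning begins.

The river peaks: Apr 23, 2019.
The floodplain is inundated: Apr 23, 2019 + 7 days = Apr 30, 2019.
Snowmelt begins: Apr 21, 2019.
The first mayfly hatch occurs: Apr 21, 2019 + 29 days = May 20, 2019.
Both prerequisites met — the floodplain is inundated (Apr 30, 2019), the first mayfly hatch occurs (May 20, 2019); the later is May 20, 2019.
Trout spawning begins: May 20, 2019 + 8 days = May 28, 2019.

May 28, 2019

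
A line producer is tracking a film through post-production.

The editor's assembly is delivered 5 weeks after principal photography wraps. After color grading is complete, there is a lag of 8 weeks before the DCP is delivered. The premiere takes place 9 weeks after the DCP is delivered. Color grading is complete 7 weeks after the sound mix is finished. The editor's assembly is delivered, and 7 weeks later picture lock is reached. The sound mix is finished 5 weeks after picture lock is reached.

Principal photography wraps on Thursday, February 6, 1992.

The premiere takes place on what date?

Principal photography wraps: Feb 6, 1992.
The editor's assembly is delivered: Feb 6, 1992 + 5 weeks = Mar 12, 1992.
Picture lock is reached: Mar 12, 1992 + 7 weeks = Apr 30, 1992.
The sound mix is finished: Apr 30, 1992 + 5 weeks = Jun 4, 1992.
Color grading is complete: Jun 4, 1992 + 7 weeks = Jul 23, 1992.
The DCP is delivered: Jul 23, 1992 + 8 weeks = Sep 17, 1992.
The premiere takes place: Sep 17, 1992 + 9 weeks = Nov 19, 1992.

Thursday, November 19, 1992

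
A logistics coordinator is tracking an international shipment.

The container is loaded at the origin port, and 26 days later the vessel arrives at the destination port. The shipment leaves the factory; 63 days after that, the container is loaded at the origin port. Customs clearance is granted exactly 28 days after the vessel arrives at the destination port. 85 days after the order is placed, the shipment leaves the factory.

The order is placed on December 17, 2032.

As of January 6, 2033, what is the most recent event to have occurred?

The order is placed

The order is placed: Dec 17, 2032.
The shipment leaves the factory: Dec 17, 2032 + 85 days = Mar 12, 2033.
The container is loaded at the origin port: Mar 12, 2033 + 63 days = May 14, 2033.
The vessel arrives at the destination port: May 14, 2033 + 26 days = Jun 9, 2033.
Customs clearance is granted: Jun 9, 2033 + 28 days = Jul 7, 2033.
Jan 6, 2033 falls between when the order is placed (Dec 17, 2032) and when the shipment leaves the factory (Mar 12, 2033).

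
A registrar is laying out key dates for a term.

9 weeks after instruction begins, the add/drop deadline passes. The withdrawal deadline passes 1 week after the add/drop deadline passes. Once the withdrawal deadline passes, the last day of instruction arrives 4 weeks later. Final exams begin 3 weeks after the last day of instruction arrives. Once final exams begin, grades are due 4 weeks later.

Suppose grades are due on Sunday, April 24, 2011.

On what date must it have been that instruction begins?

Grades are due: Apr 24, 2011.
Final exams begin: Apr 24, 2011 − 4 weeks = Mar 27, 2011.
The last day of instruction arrives: Mar 27, 2011 − 3 weeks = Mar 6, 2011.
The withdrawal deadline passes: Mar 6, 2011 − 4 weeks = Feb 6, 2011.
The add/drop deadline passes: Feb 6, 2011 − 1 week = Jan 30, 2011.
Instruction begins: Jan 30, 2011 − 9 weeks = Nov 28, 2010.

Sunday, November 28, 2010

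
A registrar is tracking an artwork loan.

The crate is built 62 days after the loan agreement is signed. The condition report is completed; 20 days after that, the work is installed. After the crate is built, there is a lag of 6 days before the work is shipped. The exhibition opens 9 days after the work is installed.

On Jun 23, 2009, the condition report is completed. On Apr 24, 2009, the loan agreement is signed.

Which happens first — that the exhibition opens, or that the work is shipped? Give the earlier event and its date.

The condition report is completed: Jun 23, 2009.
The work is installed: Jun 23, 2009 + 20 days = Jul 13, 2009.
The exhibition opens: Jul 13, 2009 + 9 days = Jul 22, 2009.
The loan agreement is signed: Apr 24, 2009.
The crate is built: Apr 24, 2009 + 62 days = Jun 25, 2009.
The work is shipped: Jun 25, 2009 + 6 days = Jul 1, 2009.
Comparing: the exhibition opens on Jul 22, 2009 vs the work is shipped on Jul 1, 2009. Earlier: the work is shipped.

The work is shipped — Jul 1, 2009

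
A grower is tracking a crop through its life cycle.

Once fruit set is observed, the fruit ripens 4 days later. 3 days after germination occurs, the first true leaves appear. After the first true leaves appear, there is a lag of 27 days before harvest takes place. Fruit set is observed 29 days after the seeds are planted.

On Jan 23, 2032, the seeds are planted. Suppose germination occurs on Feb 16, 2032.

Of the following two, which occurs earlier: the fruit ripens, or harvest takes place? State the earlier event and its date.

The fruit ripens — Feb 25, 2032

The seeds are planted: Jan 23, 2032.
Fruit set is observed: Jan 23, 2032 + 29 days = Feb 21, 2032.
The fruit ripens: Feb 21, 2032 + 4 days = Feb 25, 2032.
Germination occurs: Feb 16, 2032.
The first true leaves appear: Feb 16, 2032 + 3 days = Feb 19, 2032.
Harvest takes place: Feb 19, 2032 + 27 days = Mar 17, 2032.
Comparing: the fruit ripens on Feb 25, 2032 vs harvest takes place on Mar 17, 2032. Earlier: the fruit ripens.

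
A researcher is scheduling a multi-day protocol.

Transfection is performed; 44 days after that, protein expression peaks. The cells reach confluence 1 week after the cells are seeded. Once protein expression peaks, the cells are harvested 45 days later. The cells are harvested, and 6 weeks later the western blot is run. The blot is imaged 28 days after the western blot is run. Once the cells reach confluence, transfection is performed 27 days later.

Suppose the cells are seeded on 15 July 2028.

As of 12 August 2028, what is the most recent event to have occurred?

The cells reach confluence

The cells are seeded: Jul 15, 2028.
The cells reach confluence: Jul 15, 2028 + 1 week = Jul 22, 2028.
Transfection is performed: Jul 22, 2028 + 27 days = Aug 18, 2028.
Protein expression peaks: Aug 18, 2028 + 44 days = Oct 1, 2028.
The cells are harvested: Oct 1, 2028 + 45 days = Nov 15, 2028.
The western blot is run: Nov 15, 2028 + 6 weeks = Dec 27, 2028.
The blot is imaged: Dec 27, 2028 + 28 days = Jan 24, 2029.
Aug 12, 2028 falls between when the cells reach confluence (Jul 22, 2028) and when transfection is performed (Aug 18, 2028).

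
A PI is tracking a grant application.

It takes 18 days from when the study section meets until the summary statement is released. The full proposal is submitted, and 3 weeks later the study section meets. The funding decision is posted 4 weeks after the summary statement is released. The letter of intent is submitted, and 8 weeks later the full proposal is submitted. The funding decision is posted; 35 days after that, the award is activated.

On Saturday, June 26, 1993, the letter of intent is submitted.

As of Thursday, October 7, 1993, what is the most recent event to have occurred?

The summary statement is released

The letter of intent is submitted: Jun 26, 1993.
The full proposal is submitted: Jun 26, 1993 + 8 weeks = Aug 21, 1993.
The study section meets: Aug 21, 1993 + 3 weeks = Sep 11, 1993.
The summary statement is released: Sep 11, 1993 + 18 days = Sep 29, 1993.
The funding decision is posted: Sep 29, 1993 + 4 weeks = Oct 27, 1993.
The award is activated: Oct 27, 1993 + 35 days = Dec 1, 1993.
Oct 7, 1993 falls between when the summary statement is released (Sep 29, 1993) and when the funding decision is posted (Oct 27, 1993).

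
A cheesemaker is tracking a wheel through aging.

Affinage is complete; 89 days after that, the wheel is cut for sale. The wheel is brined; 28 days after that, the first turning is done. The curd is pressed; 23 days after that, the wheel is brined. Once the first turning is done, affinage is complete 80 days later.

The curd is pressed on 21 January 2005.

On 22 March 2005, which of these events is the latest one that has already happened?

The first turning is done

The curd is pressed: Jan 21, 2005.
The wheel is brined: Jan 21, 2005 + 23 days = Feb 13, 2005.
The first turning is done: Feb 13, 2005 + 28 days = Mar 13, 2005.
Affinage is complete: Mar 13, 2005 + 80 days = Jun 1, 2005.
The wheel is cut for sale: Jun 1, 2005 + 89 days = Aug 29, 2005.
Mar 22, 2005 falls between when the first turning is done (Mar 13, 2005) and when affinage is complete (Jun 1, 2005).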